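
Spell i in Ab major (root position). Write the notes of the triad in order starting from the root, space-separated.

The root, Ab, is scale degree 1 — the same note in Ab major and Ab minor; only the chord quality changes. Building the minor chord from the parallel minor on Ab: Ab–Cb–Eb.

Ab Cb Eb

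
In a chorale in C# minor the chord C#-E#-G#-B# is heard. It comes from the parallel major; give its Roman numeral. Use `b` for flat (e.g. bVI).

Imaj7

C# is scale degree 1 in C# minor. C#–E#–G#–B# is a major-seventh chord — the form found in C# major, not the diatonic i (C#m). Borrowed into C# minor it is written Imaj7.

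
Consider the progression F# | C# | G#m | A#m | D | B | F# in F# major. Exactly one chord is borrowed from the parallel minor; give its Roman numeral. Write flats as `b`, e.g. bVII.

F# major has the diatonic set F#, G#m, A#m, B, C#, D#m, E#dim. Of the given chords, F#, C#, G#m, A#m and B are diatonic. D (D–F#–A) is not: scale degree 6 in F# major carries D#m (vi). In F# minor the chord on that degree is D, so here it functions as bVI, borrowed from the parallel minor.

bVI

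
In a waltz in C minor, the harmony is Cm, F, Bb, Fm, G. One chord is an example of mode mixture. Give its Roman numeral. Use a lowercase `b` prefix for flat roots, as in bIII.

IV

C minor has the diatonic set Cm, Ddim, Eb, Fm, G, Ab, Bb (with V from harmonic minor). Of the given chords, Cm, Bb, Fm and G are diatonic. But F (F–A–C) is foreign: the diatonic iv on degree 4 is Fm, whereas F comes from C major. It is labeled IV.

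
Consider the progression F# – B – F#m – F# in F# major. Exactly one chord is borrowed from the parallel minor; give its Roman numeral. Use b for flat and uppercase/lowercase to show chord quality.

i

In F# major the diatonic chords are F#, G#m, A#m, B, C#, D#m, E#dim. F# and B are both diatonic. F#m (F#–A–C#) doesn't fit — on degree 1 F# major would have F# (I). F#m is the degree-1 chord of F# minor, so it is the borrowed i.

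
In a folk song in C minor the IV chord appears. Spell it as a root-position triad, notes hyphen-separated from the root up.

F-A-C

The root, F, is scale degree 4 — the same note in C minor and C major; only the chord quality changes. Stacking thirds in C major on F gives F–A–C.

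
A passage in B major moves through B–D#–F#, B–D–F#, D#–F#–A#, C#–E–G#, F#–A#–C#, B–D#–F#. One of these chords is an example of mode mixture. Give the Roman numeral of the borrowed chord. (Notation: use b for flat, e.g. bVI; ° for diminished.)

The diatonic triads in B major are B, C#m, D#m, E, F#, G#m, A#dim. Of the given chords, B–D#–F# = B, D#–F#–A# = D#m, C#–E–G# = C#m and F#–A#–C# = F# are diatonic. But B–D–F# is foreign: the diatonic I on degree 1 is B, whereas Bm comes from B minor. It is labeled i.

i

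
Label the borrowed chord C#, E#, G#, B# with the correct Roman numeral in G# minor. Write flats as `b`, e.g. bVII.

IVmaj7

The root C# is the diatonic 4th degree of G# minor; the borrowing shows in the chord quality. Diatonically G# minor has C#m (iv) on that degree; C#–E#–G#–B# is instead the major-seventh chord native to G# major, so it takes the label IVmaj7.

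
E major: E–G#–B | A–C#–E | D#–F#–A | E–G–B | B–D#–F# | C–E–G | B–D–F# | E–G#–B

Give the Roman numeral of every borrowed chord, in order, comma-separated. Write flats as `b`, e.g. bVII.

In E major the diatonic chords are E, F#m, G#m, A, B, C#m, D#dim. E–G#–B = E, A–C#–E = A, D#–F#–A = D#dim and B–D#–F# = B all belong to that set. But E–G–B is foreign: the diatonic I on degree 1 is E, whereas Em comes from E minor. It is labeled i. C–E–G is not: scale degree 6 in E major carries C#m (vi). In E minor the chord on that degree is C, so here it functions as bVI, borrowed from the parallel minor. B–D–F# is not: scale degree 5 in E major carries B (V). In E minor the chord on that degree is Bm, so here it functions as v, borrowed from the parallel minor.

i, bVI, v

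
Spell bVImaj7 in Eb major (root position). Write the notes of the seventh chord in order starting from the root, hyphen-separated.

Cb-Eb-Gb-Bb

The root of bVImaj7 is the lowered 6th degree: C becomes Cb. In Eb minor the chord on Cb is Cb–Eb–Gb–Bb.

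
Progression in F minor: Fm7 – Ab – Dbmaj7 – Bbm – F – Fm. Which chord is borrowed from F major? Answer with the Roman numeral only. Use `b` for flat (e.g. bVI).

I

In F minor (with V from harmonic minor) the diatonic chords are Fm, Gdim, Ab, Bbm, C, Db, Eb. Of the given chords, Fm7, Ab, Dbmaj7, Bbm and Fm are diatonic. F (F–A–C) doesn't fit — on degree 1 F minor would have Fm (i). F is the degree-1 chord of F major, so it is the borrowed I.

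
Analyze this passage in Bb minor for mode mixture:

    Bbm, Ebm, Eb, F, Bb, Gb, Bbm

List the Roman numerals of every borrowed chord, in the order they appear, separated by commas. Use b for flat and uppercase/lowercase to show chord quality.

IV, I

In Bb minor (with V from harmonic minor) the diatonic chords are Bbm, Cdim, Db, Ebm, F, Gb, Ab. Of the given chords, Bbm, Ebm, F and Gb are diatonic. Eb (Eb–G–Bb) doesn't fit — on degree 4 Bb minor would have Ebm (iv). Eb is the degree-4 chord of Bb major, so it is the borrowed IV. Bb (Bb–D–F) is not: scale degree 1 in Bb minor carries Bbm (i). In Bb major the chord on that degree is Bb, so here it functions as I, borrowed from the parallel major.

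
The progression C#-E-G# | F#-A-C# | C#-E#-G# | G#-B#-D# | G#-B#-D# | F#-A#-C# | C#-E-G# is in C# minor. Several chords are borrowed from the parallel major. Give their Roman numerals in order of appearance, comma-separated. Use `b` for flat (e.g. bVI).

The diatonic triads in C# minor (with V from harmonic minor) are C#m, D#dim, E, F#m, G#, A, B. Of the given chords, C#–E–G# = C#m, F#–A–C# = F#m and G#–B#–D# = G# are diatonic. C#–E#–G# is not: scale degree 1 in C# minor carries C#m (i). In C# major the chord on that degree is C#, so here it functions as I, borrowed from the parallel major. F#–A#–C# doesn't fit — on degree 4 C# minor would have F#m (iv). F# is the degree-4 chord of C# major, so it is the borrowed IV.

I, IV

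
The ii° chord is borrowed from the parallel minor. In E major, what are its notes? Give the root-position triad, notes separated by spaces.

F# A C

The root, F#, is scale degree 2 — the same note in E major and E minor; only the chord quality changes. Stacking thirds in E minor on F# gives F#–A–C.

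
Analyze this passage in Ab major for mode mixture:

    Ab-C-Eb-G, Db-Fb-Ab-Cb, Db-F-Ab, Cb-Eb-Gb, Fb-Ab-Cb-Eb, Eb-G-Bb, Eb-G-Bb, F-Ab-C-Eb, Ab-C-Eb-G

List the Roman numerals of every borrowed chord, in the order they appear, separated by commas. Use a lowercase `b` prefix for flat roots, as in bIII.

iv7, bIII, bVImaj7

In Ab major the diatonic chords are Ab, Bbm, Cm, Db, Eb, Fm, Gdim. Of the given chords, Ab–C–Eb–G = Abmaj7, Db–F–Ab = Db, Eb–G–Bb = Eb and F–Ab–C–Eb = Fm7 are diatonic. But Db–Fb–Ab–Cb is foreign: the diatonic IV on degree 4 is Db, whereas Dbm7 comes from Ab minor. It is labeled iv7. But Cb–Eb–Gb is foreign: the diatonic iii on degree 3 is Cm, whereas Cb comes from Ab minor. It is labeled bIII. Fb–Ab–Cb–Eb doesn't fit — on degree 6 Ab major would have Fm (vi). Fbmaj7 is the degree-6 chord of Ab minor, so it is the borrowed bVImaj7.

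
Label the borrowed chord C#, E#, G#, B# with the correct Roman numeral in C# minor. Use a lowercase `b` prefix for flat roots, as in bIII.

Imaj7

The root C# is the diatonic 1st degree of C# minor; the borrowing shows in the chord quality. Diatonically C# minor has C#m (i) on that degree; C#–E#–G#–B# is instead the major-seventh chord native to C# major, so it takes the label Imaj7.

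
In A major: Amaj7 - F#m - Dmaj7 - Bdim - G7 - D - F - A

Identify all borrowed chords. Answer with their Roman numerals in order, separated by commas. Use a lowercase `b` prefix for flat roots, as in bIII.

ii°, bVII7, bVI

In A major the diatonic chords are A, Bm, C#m, D, E, F#m, G#dim. Amaj7, F#m, Dmaj7, D and A are all diatonic. Bdim (B–D–F) is not: scale degree 2 in A major carries Bm (ii). In A minor the chord on that degree is Bdim, so here it functions as ii°, borrowed from the parallel minor. G7 (G–B–D–F) is not: scale degree 7 in A major carries G#dim (vii°). In A minor the chord on that degree is G7, so here it functions as bVII7, borrowed from the parallel minor. But F (F–A–C) is foreign: the diatonic vi on degree 6 is F#m, whereas F comes from A minor. It is labeled bVI.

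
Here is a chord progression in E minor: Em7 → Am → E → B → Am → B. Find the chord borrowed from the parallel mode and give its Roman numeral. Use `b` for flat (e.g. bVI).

E minor has the diatonic set Em, F#dim, G, Am, B, C, D (with V from harmonic minor). Em7, Am and B are all diatonic. But E (E–G#–B) is foreign: the diatonic i on degree 1 is Em, whereas E comes from E major. It is labeled I.

I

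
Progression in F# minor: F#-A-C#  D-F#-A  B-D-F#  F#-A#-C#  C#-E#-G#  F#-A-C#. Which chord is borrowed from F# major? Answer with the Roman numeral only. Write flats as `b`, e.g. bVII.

I

In F# minor (with V from harmonic minor) the diatonic chords are F#m, G#dim, A, Bm, C#, D, E. F#–A–C# = F#m, D–F#–A = D, B–D–F# = Bm and C#–E#–G# = C# are all diatonic. But F#–A#–C# is foreign: the diatonic i on degree 1 is F#m, whereas F# comes from F# major. It is labeled I.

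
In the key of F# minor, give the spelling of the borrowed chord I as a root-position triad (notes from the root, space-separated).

I is built on scale degree 1, which is F# in both F# minor and its parallel. Building the major chord from the parallel major on F#: F#–A#–C#.

F# A# C#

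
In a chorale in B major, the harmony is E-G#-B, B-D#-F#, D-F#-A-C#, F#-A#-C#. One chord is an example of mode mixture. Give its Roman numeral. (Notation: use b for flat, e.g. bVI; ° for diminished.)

bIIImaj7

B major has the diatonic set B, C#m, D#m, E, F#, G#m, A#dim. Of the given chords, E–G#–B = E, B–D#–F# = B and F#–A#–C# = F# are diatonic. D–F#–A–C# doesn't fit — on degree 3 B major would have D#m (iii). Dmaj7 is the degree-3 chord of B minor, so it is the borrowed bIIImaj7.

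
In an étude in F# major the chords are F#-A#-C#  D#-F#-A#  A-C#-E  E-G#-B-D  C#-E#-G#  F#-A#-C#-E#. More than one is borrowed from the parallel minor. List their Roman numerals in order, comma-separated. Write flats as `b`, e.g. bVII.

bIII, bVII7

The diatonic triads in F# major are F#, G#m, A#m, B, C#, D#m, E#dim. F#–A#–C# = F#, D#–F#–A# = D#m, C#–E#–G# = C# and F#–A#–C#–E# = F#maj7 all belong to that set. A–C#–E is not: scale degree 3 in F# major carries A#m (iii). In F# minor the chord on that degree is A, so here it functions as bIII, borrowed from the parallel minor. E–G#–B–D is not: scale degree 7 in F# major carries E#dim (vii°). In F# minor the chord on that degree is E7, so here it functions as bVII7, borrowed from the parallel minor.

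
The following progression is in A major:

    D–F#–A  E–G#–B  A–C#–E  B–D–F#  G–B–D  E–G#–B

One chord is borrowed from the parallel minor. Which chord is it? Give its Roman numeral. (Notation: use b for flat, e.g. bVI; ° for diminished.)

bVII

The diatonic triads in A major are A, Bm, C#m, D, E, F#m, G#dim. Of the given chords, D–F#–A = D, E–G#–B = E, A–C#–E = A and B–D–F# = Bm are diatonic. G–B–D is not: scale degree 7 in A major carries G#dim (vii°). In A minor the chord on that degree is G, so here it functions as bVII, borrowed from the parallel minor.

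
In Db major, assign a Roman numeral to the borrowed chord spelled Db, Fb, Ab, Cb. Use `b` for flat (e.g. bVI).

i7

The root Db is the diatonic 1st degree of Db major; the borrowing shows in the chord quality. Db–Fb–Ab–Cb is a minor-seventh chord — the form found in Db minor, not the diatonic I (Db). Borrowed into Db major it is written i7.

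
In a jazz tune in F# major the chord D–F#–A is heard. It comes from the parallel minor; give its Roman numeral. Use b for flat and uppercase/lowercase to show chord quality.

D is the lowered form of scale degree 6 in F# major (the diatonic degree 6 is D#). D–F#–A is a major chord — the form found in F# minor, not the diatonic vi (D#m). Borrowed into F# major it is written bVI.

bVI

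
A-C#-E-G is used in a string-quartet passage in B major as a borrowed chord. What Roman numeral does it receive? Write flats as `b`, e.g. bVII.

The root A is the lowered 7th scale degree — diatonically B major has A# there. A–C#–E–G is a dominant-seventh chord — the form found in B minor, not the diatonic vii° (A#dim). Borrowed into B major it is written bVII7.

bVII7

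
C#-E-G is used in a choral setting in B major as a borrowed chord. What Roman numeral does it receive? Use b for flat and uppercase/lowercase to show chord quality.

The root C# is the diatonic 2nd degree of B major; the borrowing shows in the chord quality. Diatonically B major has C#m (ii) on that degree; C#–E–G is instead the diminished chord native to B minor, so it takes the label ii°.

ii°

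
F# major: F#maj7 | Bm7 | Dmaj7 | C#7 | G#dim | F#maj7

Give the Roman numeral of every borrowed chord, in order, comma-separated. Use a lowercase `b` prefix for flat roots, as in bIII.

The diatonic triads in F# major are F#, G#m, A#m, B, C#, D#m, E#dim. Of the given chords, F#maj7 and C#7 are diatonic. Bm7 (B–D–F#–A) is not: scale degree 4 in F# major carries B (IV). In F# minor the chord on that degree is Bm7, so here it functions as iv7, borrowed from the parallel minor. Dmaj7 (D–F#–A–C#) doesn't fit — on degree 6 F# major would have D#m (vi). Dmaj7 is the degree-6 chord of F# minor, so it is the borrowed bVImaj7. But G#dim (G#–B–D) is foreign: the diatonic ii on degree 2 is G#m, whereas G#dim comes from F# minor. It is labeled ii°.

iv7, bVImaj7, ii°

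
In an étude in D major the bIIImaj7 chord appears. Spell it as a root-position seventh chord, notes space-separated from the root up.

Scale degree 3 in D major is F#. bIIImaj7 uses the lowered form, F, taken from D minor. Stacking thirds in D minor on F gives F–A–C–E.

F A C E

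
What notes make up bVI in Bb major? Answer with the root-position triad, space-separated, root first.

Scale degree 6 in Bb major is G. bVI uses the lowered form, Gb, taken from Bb minor. Stacking thirds in Bb minor on Gb gives Gb–Bb–Db.

Gb Bb Db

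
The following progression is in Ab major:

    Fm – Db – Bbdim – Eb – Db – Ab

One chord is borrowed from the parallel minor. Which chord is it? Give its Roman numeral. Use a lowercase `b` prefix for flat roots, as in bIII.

Ab major has the diatonic set Ab, Bbm, Cm, Db, Eb, Fm, Gdim. Fm, Db, Eb and Ab all belong to that set. But Bbdim (Bb–Db–Fb) is foreign: the diatonic ii on degree 2 is Bbm, whereas Bbdim comes from Ab minor. It is labeled ii°.

ii°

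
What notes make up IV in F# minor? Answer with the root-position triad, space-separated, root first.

IV is built on scale degree 4, which is B in both F# minor and its parallel. In F# major the chord on B is B–D#–F#.

B D# F#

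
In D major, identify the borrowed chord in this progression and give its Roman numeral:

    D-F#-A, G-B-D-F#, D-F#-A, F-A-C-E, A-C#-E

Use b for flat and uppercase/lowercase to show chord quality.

bIIImaj7

D major has the diatonic set D, Em, F#m, G, A, Bm, C#dim. Of the given chords, D–F#–A = D, G–B–D–F# = Gmaj7 and A–C#–E = A are diatonic. But F–A–C–E is foreign: the diatonic iii on degree 3 is F#m, whereas Fmaj7 comes from D minor. It is labeled bIIImaj7.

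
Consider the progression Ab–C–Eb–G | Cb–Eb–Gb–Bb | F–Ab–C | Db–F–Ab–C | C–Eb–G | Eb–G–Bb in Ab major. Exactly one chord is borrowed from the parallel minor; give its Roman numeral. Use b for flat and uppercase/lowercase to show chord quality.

bIIImaj7

Ab major has the diatonic set Ab, Bbm, Cm, Db, Eb, Fm, Gdim. Ab–C–Eb–G = Abmaj7, F–Ab–C = Fm, Db–F–Ab–C = Dbmaj7, C–Eb–G = Cm and Eb–G–Bb = Eb are all diatonic. Cb–Eb–Gb–Bb doesn't fit — on degree 3 Ab major would have Cm (iii). Cbmaj7 is the degree-3 chord of Ab minor, so it is the borrowed bIIImaj7.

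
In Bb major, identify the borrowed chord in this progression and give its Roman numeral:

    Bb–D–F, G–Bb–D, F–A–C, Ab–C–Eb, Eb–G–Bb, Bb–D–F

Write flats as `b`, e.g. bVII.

bVII

In Bb major the diatonic chords are Bb, Cm, Dm, Eb, F, Gm, Adim. Bb–D–F = Bb, G–Bb–D = Gm, F–A–C = F and Eb–G–Bb = Eb are all diatonic. But Ab–C–Eb is foreign: the diatonic vii° on degree 7 is Adim, whereas Ab comes from Bb minor. It is labeled bVII.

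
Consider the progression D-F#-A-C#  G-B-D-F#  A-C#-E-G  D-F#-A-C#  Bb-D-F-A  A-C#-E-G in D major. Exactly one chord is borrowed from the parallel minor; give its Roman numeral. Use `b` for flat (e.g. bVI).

In D major the diatonic chords are D, Em, F#m, G, A, Bm, C#dim. D–F#–A–C# = Dmaj7, G–B–D–F# = Gmaj7 and A–C#–E–G = A7 all belong to that set. Bb–D–F–A doesn't fit — on degree 6 D major would have Bm (vi). Bbmaj7 is the degree-6 chord of D minor, so it is the borrowed bVImaj7.

bVImaj7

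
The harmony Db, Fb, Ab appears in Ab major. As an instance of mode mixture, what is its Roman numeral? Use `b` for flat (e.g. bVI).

Db is scale degree 4 in Ab major. Db–Fb–Ab is a minor chord — the form found in Ab minor, not the diatonic IV (Db). Borrowed into Ab major it is written iv.

iv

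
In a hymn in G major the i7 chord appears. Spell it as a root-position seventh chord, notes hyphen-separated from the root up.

The root, G, is scale degree 1 — the same note in G major and G minor; only the chord quality changes. Building the minor-seventh chord from the parallel minor on G: G–Bb–D–F.

G-Bb-D-F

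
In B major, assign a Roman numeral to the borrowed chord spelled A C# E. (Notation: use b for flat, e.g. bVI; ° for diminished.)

bVII

A is the lowered form of scale degree 7 in B major (the diatonic degree 7 is A#). Diatonically B major has A#dim (vii°) on that degree; A–C#–E is instead the major chord native to B minor, so it takes the label bVII.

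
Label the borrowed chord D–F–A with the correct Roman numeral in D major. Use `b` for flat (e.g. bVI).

D is scale degree 1 in D major. Diatonically D major has D (I) on that degree; D–F–A is instead the minor chord native to D minor, so it takes the label i.

i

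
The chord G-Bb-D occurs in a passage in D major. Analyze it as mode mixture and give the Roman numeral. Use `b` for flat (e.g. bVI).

The root G is the diatonic 4th degree of D major; the borrowing shows in the chord quality. G–Bb–D is a minor chord — the form found in D minor, not the diatonic IV (G). Borrowed into D major it is written iv.

iv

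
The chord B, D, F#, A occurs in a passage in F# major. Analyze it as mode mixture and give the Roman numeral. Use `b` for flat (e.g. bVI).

B is scale degree 4 in F# major. The diatonic chord on degree 4 would be B (IV), but B–D–F#–A is the minor-seventh chord from F# minor. As a borrowed chord it is labeled iv7.

iv7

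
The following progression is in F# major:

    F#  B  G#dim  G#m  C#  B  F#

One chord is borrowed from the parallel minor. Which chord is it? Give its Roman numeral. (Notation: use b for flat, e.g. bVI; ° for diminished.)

ii°

The diatonic triads in F# major are F#, G#m, A#m, B, C#, D#m, E#dim. F#, B, G#m and C# are all diatonic. G#dim (G#–B–D) doesn't fit — on degree 2 F# major would have G#m (ii). G#dim is the degree-2 chord of F# minor, so it is the borrowed ii°.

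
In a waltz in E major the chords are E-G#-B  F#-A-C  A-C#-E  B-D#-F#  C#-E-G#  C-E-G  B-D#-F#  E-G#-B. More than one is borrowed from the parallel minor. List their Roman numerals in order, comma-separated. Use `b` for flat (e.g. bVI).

ii°, bVI

E major has the diatonic set E, F#m, G#m, A, B, C#m, D#dim. Of the given chords, E–G#–B = E, A–C#–E = A, B–D#–F# = B and C#–E–G# = C#m are diatonic. F#–A–C is not: scale degree 2 in E major carries F#m (ii). In E minor the chord on that degree is F#dim, so here it functions as ii°, borrowed from the parallel minor. C–E–G is not: scale degree 6 in E major carries C#m (vi). In E minor the chord on that degree is C, so here it functions as bVI, borrowed from the parallel minor.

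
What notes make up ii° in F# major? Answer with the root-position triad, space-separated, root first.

The root, G#, is scale degree 2 — the same note in F# major and F# minor; only the chord quality changes. In F# minor the chord on G# is G#–B–D.

G# B D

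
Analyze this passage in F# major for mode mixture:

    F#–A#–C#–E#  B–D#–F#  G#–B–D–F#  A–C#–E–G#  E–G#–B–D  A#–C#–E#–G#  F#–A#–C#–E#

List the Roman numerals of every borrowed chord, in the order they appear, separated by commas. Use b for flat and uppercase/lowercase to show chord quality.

iiø7, bIIImaj7, bVII7

In F# major the diatonic chords are F#, G#m, A#m, B, C#, D#m, E#dim. F#–A#–C#–E# = F#maj7, B–D#–F# = B and A#–C#–E#–G# = A#m7 are all diatonic. G#–B–D–F# doesn't fit — on degree 2 F# major would have G#m (ii). G#m7b5 is the degree-2 chord of F# minor, so it is the borrowed iiø7. A–C#–E–G# doesn't fit — on degree 3 F# major would have A#m (iii). Amaj7 is the degree-3 chord of F# minor, so it is the borrowed bIIImaj7. But E–G#–B–D is foreign: the diatonic vii° on degree 7 is E#dim, whereas E7 comes from F# minor. It is labeled bVII7.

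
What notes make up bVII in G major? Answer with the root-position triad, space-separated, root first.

The root of bVII is the lowered 7th degree: F# becomes F. Stacking thirds in G minor on F gives F–A–C.

F A C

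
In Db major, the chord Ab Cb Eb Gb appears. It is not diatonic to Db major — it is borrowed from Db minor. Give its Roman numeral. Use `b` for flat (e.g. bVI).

v7

Ab is scale degree 5 in Db major. Ab–Cb–Eb–Gb is a minor-seventh chord — the form found in Db minor, not the diatonic V (Ab). Borrowed into Db major it is written v7.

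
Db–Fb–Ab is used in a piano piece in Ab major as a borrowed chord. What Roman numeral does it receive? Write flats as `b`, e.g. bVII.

iv

Db is scale degree 4 in Ab major. Diatonically Ab major has Db (IV) on that degree; Db–Fb–Ab is instead the minor chord native to Ab minor, so it takes the label iv.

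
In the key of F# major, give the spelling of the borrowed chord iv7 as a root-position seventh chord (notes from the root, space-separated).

B D F# A

The root, B, is scale degree 4 — the same note in F# major and F# minor; only the chord quality changes. In F# minor the chord on B is B–D–F#–A.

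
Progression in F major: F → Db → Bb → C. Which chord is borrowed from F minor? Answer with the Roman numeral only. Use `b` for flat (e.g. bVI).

The diatonic triads in F major are F, Gm, Am, Bb, C, Dm, Edim. Of the given chords, F, Bb and C are diatonic. Db (Db–F–Ab) doesn't fit — on degree 6 F major would have Dm (vi). Db is the degree-6 chord of F minor, so it is the borrowed bVI.

bVI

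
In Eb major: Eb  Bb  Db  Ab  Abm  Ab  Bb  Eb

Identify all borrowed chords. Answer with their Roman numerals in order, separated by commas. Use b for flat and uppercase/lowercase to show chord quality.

bVII, iv

In Eb major the diatonic chords are Eb, Fm, Gm, Ab, Bb, Cm, Ddim. Eb, Bb and Ab are all diatonic. Db (Db–F–Ab) is not: scale degree 7 in Eb major carries Ddim (vii°). In Eb minor the chord on that degree is Db, so here it functions as bVII, borrowed from the parallel minor. Abm (Ab–Cb–Eb) doesn't fit — on degree 4 Eb major would have Ab (IV). Abm is the degree-4 chord of Eb minor, so it is the borrowed iv.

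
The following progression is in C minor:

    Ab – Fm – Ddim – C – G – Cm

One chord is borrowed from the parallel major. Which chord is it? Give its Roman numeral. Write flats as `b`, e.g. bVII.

The diatonic triads in C minor (with V from harmonic minor) are Cm, Ddim, Eb, Fm, G, Ab, Bb. Of the given chords, Ab, Fm, Ddim, G and Cm are diatonic. But C (C–E–G) is foreign: the diatonic i on degree 1 is Cm, whereas C comes from C major. It is labeled I.

I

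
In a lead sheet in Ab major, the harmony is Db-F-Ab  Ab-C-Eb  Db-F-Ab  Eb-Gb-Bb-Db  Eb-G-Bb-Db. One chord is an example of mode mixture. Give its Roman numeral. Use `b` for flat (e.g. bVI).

Ab major has the diatonic set Ab, Bbm, Cm, Db, Eb, Fm, Gdim. Db–F–Ab = Db, Ab–C–Eb = Ab and Eb–G–Bb–Db = Eb7 are all diatonic. Eb–Gb–Bb–Db is not: scale degree 5 in Ab major carries Eb (V). In Ab minor the chord on that degree is Ebm7, so here it functions as v7, borrowed from the parallel minor.

v7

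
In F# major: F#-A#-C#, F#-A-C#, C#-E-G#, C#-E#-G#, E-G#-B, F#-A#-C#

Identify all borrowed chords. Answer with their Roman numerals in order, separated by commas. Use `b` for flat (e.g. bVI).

The diatonic triads in F# major are F#, G#m, A#m, B, C#, D#m, E#dim. Of the given chords, F#–A#–C# = F# and C#–E#–G# = C# are diatonic. F#–A–C# is not: scale degree 1 in F# major carries F# (I). In F# minor the chord on that degree is F#m, so here it functions as i, borrowed from the parallel minor. But C#–E–G# is foreign: the diatonic V on degree 5 is C#, whereas C#m comes from F# minor. It is labeled v. E–G#–B doesn't fit — on degree 7 F# major would have E#dim (vii°). E is the degree-7 chord of F# minor, so it is the borrowed bVII.

i, v, bVII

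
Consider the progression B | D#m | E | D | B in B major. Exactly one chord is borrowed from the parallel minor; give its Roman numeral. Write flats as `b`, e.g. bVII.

B major has the diatonic set B, C#m, D#m, E, F#, G#m, A#dim. Of the given chords, B, D#m and E are diatonic. D (D–F#–A) doesn't fit — on degree 3 B major would have D#m (iii). D is the degree-3 chord of B minor, so it is the borrowed bIII.

bIII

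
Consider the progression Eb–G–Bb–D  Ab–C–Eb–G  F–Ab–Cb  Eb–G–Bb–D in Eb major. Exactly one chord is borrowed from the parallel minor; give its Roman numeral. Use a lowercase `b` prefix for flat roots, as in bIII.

ii°

In Eb major the diatonic chords are Eb, Fm, Gm, Ab, Bb, Cm, Ddim. Eb–G–Bb–D = Ebmaj7 and Ab–C–Eb–G = Abmaj7 both belong to that set. F–Ab–Cb doesn't fit — on degree 2 Eb major would have Fm (ii). Fdim is the degree-2 chord of Eb minor, so it is the borrowed ii°.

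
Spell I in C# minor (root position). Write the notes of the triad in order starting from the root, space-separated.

I is built on scale degree 1, which is C# in both C# minor and its parallel. Building the major chord from the parallel major on C#: C#–E#–G#.

C# E# G#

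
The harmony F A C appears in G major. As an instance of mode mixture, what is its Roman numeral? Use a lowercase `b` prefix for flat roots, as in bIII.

bVII

The root F is the lowered 7th scale degree — diatonically G major has F# there. F–A–C is a major chord — the form found in G minor, not the diatonic vii° (F#dim). Borrowed into G major it is written bVII.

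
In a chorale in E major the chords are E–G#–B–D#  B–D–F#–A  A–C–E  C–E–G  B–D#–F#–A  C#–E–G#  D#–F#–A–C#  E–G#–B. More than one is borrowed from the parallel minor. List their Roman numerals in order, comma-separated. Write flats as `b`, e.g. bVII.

The diatonic triads in E major are E, F#m, G#m, A, B, C#m, D#dim. E–G#–B–D# = Emaj7, B–D#–F#–A = B7, C#–E–G# = C#m, D#–F#–A–C# = D#m7b5 and E–G#–B = E are all diatonic. But B–D–F#–A is foreign: the diatonic V on degree 5 is B, whereas Bm7 comes from E minor. It is labeled v7. But A–C–E is foreign: the diatonic IV on degree 4 is A, whereas Am comes from E minor. It is labeled iv. C–E–G is not: scale degree 6 in E major carries C#m (vi). In E minor the chord on that degree is C, so here it functions as bVI, borrowed from the parallel minor.

v7, iv, bVI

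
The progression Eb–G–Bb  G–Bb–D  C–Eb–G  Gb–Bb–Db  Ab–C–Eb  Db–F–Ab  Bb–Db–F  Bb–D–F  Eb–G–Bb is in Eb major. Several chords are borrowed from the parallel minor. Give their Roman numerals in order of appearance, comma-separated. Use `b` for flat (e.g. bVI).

The diatonic triads in Eb major are Eb, Fm, Gm, Ab, Bb, Cm, Ddim. Of the given chords, Eb–G–Bb = Eb, G–Bb–D = Gm, C–Eb–G = Cm, Ab–C–Eb = Ab and Bb–D–F = Bb are diatonic. Gb–Bb–Db is not: scale degree 3 in Eb major carries Gm (iii). In Eb minor the chord on that degree is Gb, so here it functions as bIII, borrowed from the parallel minor. Db–F–Ab is not: scale degree 7 in Eb major carries Ddim (vii°). In Eb minor the chord on that degree is Db, so here it functions as bVII, borrowed from the parallel minor. Bb–Db–F is not: scale degree 5 in Eb major carries Bb (V). In Eb minor the chord on that degree is Bbm, so here it functions as v, borrowed from the parallel minor.

bIII, bVII, v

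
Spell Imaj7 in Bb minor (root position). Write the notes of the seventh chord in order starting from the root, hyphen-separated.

Bb-D-F-A

Imaj7 is built on scale degree 1, which is Bb in both Bb minor and its parallel. In Bb major the chord on Bb is Bb–D–F–A.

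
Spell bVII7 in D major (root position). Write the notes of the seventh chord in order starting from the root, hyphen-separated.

C-E-G-Bb

bVII7 is built on the lowered scale degree 7. In D major degree 7 is C#; lowered it becomes C. Stacking thirds in D minor on C gives C–E–G–Bb.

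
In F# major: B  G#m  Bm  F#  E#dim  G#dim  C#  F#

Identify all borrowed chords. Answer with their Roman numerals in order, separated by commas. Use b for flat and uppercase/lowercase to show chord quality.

iv, ii°

F# major has the diatonic set F#, G#m, A#m, B, C#, D#m, E#dim. B, G#m, F#, E#dim and C# all belong to that set. But Bm (B–D–F#) is foreign: the diatonic IV on degree 4 is B, whereas Bm comes from F# minor. It is labeled iv. G#dim (G#–B–D) doesn't fit — on degree 2 F# major would have G#m (ii). G#dim is the degree-2 chord of F# minor, so it is the borrowed ii°.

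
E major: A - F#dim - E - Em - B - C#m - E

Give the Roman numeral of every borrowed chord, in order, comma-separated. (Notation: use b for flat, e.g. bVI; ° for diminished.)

ii°, i

E major has the diatonic set E, F#m, G#m, A, B, C#m, D#dim. Of the given chords, A, E, B and C#m are diatonic. F#dim (F#–A–C) is not: scale degree 2 in E major carries F#m (ii). In E minor the chord on that degree is F#dim, so here it functions as ii°, borrowed from the parallel minor. But Em (E–G–B) is foreign: the diatonic I on degree 1 is E, whereas Em comes from E minor. It is labeled i.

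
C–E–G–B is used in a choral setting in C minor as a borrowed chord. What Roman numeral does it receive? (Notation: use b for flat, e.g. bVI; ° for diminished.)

Imaj7

C is scale degree 1 in C minor. Diatonically C minor has Cm (i) on that degree; C–E–G–B is instead the major-seventh chord native to C major, so it takes the label Imaj7.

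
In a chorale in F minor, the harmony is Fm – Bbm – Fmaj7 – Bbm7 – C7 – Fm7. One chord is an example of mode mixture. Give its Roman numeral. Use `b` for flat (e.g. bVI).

F minor has the diatonic set Fm, Gdim, Ab, Bbm, C, Db, Eb (with V from harmonic minor). Fm, Bbm, Bbm7, C7 and Fm7 all belong to that set. But Fmaj7 (F–A–C–E) is foreign: the diatonic i on degree 1 is Fm, whereas Fmaj7 comes from F major. It is labeled Imaj7.

Imaj7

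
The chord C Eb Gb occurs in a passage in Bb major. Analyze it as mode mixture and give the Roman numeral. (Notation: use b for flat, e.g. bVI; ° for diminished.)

ii°

The root C is the diatonic 2nd degree of Bb major; the borrowing shows in the chord quality. Diatonically Bb major has Cm (ii) on that degree; C–Eb–Gb is instead the diminished chord native to Bb minor, so it takes the label ii°.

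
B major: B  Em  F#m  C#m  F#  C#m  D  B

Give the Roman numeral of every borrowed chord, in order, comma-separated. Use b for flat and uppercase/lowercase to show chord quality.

iv, v, bIII

In B major the diatonic chords are B, C#m, D#m, E, F#, G#m, A#dim. B, C#m and F# all belong to that set. Em (E–G–B) doesn't fit — on degree 4 B major would have E (IV). Em is the degree-4 chord of B minor, so it is the borrowed iv. F#m (F#–A–C#) doesn't fit — on degree 5 B major would have F# (V). F#m is the degree-5 chord of B minor, so it is the borrowed v. D (D–F#–A) is not: scale degree 3 in B major carries D#m (iii). In B minor the chord on that degree is D, so here it functions as bIII, borrowed from the parallel minor.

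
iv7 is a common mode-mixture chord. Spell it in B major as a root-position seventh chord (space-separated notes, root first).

E G B D

iv7 is built on scale degree 4, which is E in both B major and its parallel. Building the minor-seventh chord from the parallel minor on E: E–G–B–D.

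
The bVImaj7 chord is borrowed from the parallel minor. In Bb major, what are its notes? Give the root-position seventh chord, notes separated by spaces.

Scale degree 6 in Bb major is G. bVImaj7 uses the lowered form, Gb, taken from Bb minor. In Bb minor the chord on Gb is Gb–Bb–Db–F.

Gb Bb Db F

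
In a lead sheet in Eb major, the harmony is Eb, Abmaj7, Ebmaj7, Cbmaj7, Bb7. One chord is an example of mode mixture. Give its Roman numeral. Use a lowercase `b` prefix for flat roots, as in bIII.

In Eb major the diatonic chords are Eb, Fm, Gm, Ab, Bb, Cm, Ddim. Eb, Abmaj7, Ebmaj7 and Bb7 are all diatonic. But Cbmaj7 (Cb–Eb–Gb–Bb) is foreign: the diatonic vi on degree 6 is Cm, whereas Cbmaj7 comes from Eb minor. It is labeled bVImaj7.

bVImaj7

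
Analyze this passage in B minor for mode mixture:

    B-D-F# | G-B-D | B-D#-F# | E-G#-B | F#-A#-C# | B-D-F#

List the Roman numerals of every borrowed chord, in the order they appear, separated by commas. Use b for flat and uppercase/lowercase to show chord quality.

The diatonic triads in B minor (with V from harmonic minor) are Bm, C#dim, D, Em, F#, G, A. B–D–F# = Bm, G–B–D = G and F#–A#–C# = F# all belong to that set. But B–D#–F# is foreign: the diatonic i on degree 1 is Bm, whereas B comes from B major. It is labeled I. But E–G#–B is foreign: the diatonic iv on degree 4 is Em, whereas E comes from B major. It is labeled IV.

I, IV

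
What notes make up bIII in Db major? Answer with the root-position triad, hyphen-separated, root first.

Fb-Ab-Cb

bIII is built on the lowered scale degree 3. In Db major degree 3 is F; lowered it becomes Fb. Building the major chord from the parallel minor on Fb: Fb–Ab–Cb.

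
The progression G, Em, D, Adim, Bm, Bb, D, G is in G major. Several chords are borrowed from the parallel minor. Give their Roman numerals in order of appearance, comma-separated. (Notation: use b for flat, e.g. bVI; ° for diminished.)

The diatonic triads in G major are G, Am, Bm, C, D, Em, F#dim. G, Em, D and Bm all belong to that set. But Adim (A–C–Eb) is foreign: the diatonic ii on degree 2 is Am, whereas Adim comes from G minor. It is labeled ii°. Bb (Bb–D–F) doesn't fit — on degree 3 G major would have Bm (iii). Bb is the degree-3 chord of G minor, so it is the borrowed bIII.

ii°, bIII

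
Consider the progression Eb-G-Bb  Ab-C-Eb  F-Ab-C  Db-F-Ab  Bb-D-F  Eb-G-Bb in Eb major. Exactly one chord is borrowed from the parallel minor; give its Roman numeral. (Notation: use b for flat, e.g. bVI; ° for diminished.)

Eb major has the diatonic set Eb, Fm, Gm, Ab, Bb, Cm, Ddim. Eb–G–Bb = Eb, Ab–C–Eb = Ab, F–Ab–C = Fm and Bb–D–F = Bb are all diatonic. Db–F–Ab doesn't fit — on degree 7 Eb major would have Ddim (vii°). Db is the degree-7 chord of Eb minor, so it is the borrowed bVII.

bVII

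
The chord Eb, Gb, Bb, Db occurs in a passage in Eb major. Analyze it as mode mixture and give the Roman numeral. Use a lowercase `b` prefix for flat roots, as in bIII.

The root Eb is the diatonic 1st degree of Eb major; the borrowing shows in the chord quality. Diatonically Eb major has Eb (I) on that degree; Eb–Gb–Bb–Db is instead the minor-seventh chord native to Eb minor, so it takes the label i7.

i7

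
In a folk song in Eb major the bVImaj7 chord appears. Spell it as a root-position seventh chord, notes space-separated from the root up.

Cb Eb Gb Bb

Scale degree 6 in Eb major is C. bVImaj7 uses the lowered form, Cb, taken from Eb minor. In Eb minor the chord on Cb is Cb–Eb–Gb–Bb.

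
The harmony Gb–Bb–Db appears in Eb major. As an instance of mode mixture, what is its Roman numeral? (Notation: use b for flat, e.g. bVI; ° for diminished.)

bIII

The root Gb is the lowered 3rd scale degree — diatonically Eb major has G there. The diatonic chord on degree 3 would be Gm (iii), but Gb–Bb–Db is the major chord from Eb minor. As a borrowed chord it is labeled bIII.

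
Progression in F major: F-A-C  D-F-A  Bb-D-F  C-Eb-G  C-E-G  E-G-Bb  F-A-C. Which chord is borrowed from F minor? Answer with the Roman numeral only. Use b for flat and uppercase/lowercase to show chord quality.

F major has the diatonic set F, Gm, Am, Bb, C, Dm, Edim. F–A–C = F, D–F–A = Dm, Bb–D–F = Bb, C–E–G = C and E–G–Bb = Edim all belong to that set. C–Eb–G is not: scale degree 5 in F major carries C (V). In F minor the chord on that degree is Cm, so here it functions as v, borrowed from the parallel minor.

v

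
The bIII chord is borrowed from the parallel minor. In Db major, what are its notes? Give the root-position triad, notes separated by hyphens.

Fb-Ab-Cb

bIII is built on the lowered scale degree 3. In Db major degree 3 is F; lowered it becomes Fb. In Db minor the chord on Fb is Fb–Ab–Cb.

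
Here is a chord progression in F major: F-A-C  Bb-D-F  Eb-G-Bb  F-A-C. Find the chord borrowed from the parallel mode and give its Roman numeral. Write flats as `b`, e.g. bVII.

bVII

F major has the diatonic set F, Gm, Am, Bb, C, Dm, Edim. F–A–C = F and Bb–D–F = Bb are both diatonic. Eb–G–Bb doesn't fit — on degree 7 F major would have Edim (vii°). Eb is the degree-7 chord of F minor, so it is the borrowed bVII.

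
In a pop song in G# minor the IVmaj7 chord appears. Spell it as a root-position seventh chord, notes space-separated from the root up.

C# E# G# B#

IVmaj7 is built on scale degree 4, which is C# in both G# minor and its parallel. Building the major-seventh chord from the parallel major on C#: C#–E#–G#–B#.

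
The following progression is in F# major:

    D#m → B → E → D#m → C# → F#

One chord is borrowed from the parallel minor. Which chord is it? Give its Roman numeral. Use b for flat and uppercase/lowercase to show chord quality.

bVII

F# major has the diatonic set F#, G#m, A#m, B, C#, D#m, E#dim. D#m, B, C# and F# are all diatonic. But E (E–G#–B) is foreign: the diatonic vii° on degree 7 is E#dim, whereas E comes from F# minor. It is labeled bVII.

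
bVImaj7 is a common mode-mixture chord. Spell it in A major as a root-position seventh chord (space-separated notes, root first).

bVImaj7 is built on the lowered scale degree 6. In A major degree 6 is F#; lowered it becomes F. Stacking thirds in A minor on F gives F–A–C–E.

F A C E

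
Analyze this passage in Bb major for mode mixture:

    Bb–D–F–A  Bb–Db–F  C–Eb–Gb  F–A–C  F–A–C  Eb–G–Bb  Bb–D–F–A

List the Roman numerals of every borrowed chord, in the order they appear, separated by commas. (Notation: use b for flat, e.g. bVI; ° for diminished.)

i, ii°

Bb major has the diatonic set Bb, Cm, Dm, Eb, F, Gm, Adim. Bb–D–F–A = Bbmaj7, F–A–C = F and Eb–G–Bb = Eb all belong to that set. Bb–Db–F is not: scale degree 1 in Bb major carries Bb (I). In Bb minor the chord on that degree is Bbm, so here it functions as i, borrowed from the parallel minor. C–Eb–Gb is not: scale degree 2 in Bb major carries Cm (ii). In Bb minor the chord on that degree is Cdim, so here it functions as ii°, borrowed from the parallel minor.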